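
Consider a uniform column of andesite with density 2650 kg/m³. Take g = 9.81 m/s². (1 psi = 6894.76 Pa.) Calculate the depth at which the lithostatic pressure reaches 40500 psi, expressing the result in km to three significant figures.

h = P/(ρg) = 40500 psi / (2650 kg/m³ × 9.81 m/s²) = 2.792×10^8 Pa / 25996 Pa/m = 10741 m
= 10.741 km

10.7 km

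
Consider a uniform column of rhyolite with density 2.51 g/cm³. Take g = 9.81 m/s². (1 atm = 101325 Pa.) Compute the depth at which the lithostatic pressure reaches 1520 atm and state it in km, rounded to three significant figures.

6.25 km

h = P/(ρg) = 1520 atm / (2510 kg/m³ × 9.81 m/s²) = 1.540×10^8 Pa / 24623 Pa/m = 6254.9 m
= 6.2549 km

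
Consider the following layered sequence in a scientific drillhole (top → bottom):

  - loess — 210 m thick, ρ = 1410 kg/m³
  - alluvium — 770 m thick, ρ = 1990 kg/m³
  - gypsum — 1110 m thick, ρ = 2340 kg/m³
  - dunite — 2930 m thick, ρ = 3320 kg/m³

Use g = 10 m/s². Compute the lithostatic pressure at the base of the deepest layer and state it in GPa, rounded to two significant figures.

loess: 1410 kg/m³ × 10 m/s² × 210 m = 2.961×10^6 Pa = 2.961×10^-3 GPa
alluvium: 1990 kg/m³ × 10 m/s² × 770 m = 1.532×10^7 Pa = 0.01532 GPa
gypsum: 2340 kg/m³ × 10 m/s² × 1110 m = 2.597×10^7 Pa = 0.02597 GPa
dunite: 3320 kg/m³ × 10 m/s² × 2930 m = 9.728×10^7 Pa = 0.09728 GPa
Total = 2.961×10^-3 + 0.01532 + 0.02597 + 0.09728 = 0.14153 GPa

0.14 GPa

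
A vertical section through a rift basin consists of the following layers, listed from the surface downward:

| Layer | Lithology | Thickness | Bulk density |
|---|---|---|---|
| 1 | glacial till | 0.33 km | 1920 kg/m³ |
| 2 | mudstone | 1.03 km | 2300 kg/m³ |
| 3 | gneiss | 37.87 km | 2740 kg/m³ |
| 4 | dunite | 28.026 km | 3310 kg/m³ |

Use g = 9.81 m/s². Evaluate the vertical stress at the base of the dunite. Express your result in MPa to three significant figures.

glacial till: 1920 kg/m³ × 9.81 m/s² × 330 m = 6.216×10^6 Pa = 6.216 MPa
mudstone: 2300 kg/m³ × 9.81 m/s² × 1030 m = 2.324×10^7 Pa = 23.24 MPa
gneiss: 2740 kg/m³ × 9.81 m/s² × 37870 m = 1.018×10^9 Pa = 1018 MPa
dunite: 3310 kg/m³ × 9.81 m/s² × 28026 m = 9.100×10^8 Pa = 910.0 MPa
Total = 6.216 + 23.24 + 1018 + 910.0 = 1957.4 MPa

1960 MPa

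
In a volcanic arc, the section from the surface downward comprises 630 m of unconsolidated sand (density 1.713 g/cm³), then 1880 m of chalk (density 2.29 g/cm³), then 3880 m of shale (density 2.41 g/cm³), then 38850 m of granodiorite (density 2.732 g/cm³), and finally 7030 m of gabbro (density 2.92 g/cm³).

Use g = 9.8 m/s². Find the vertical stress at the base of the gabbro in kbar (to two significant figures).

14 kbar

unconsolidated sand: 1713 kg/m³ × 9.8 m/s² × 630 m = 1.058×10^7 Pa = 0.1058 kbar
chalk: 2290 kg/m³ × 9.8 m/s² × 1880 m = 4.219×10^7 Pa = 0.4219 kbar
shale: 2410 kg/m³ × 9.8 m/s² × 3880 m = 9.164×10^7 Pa = 0.9164 kbar
granodiorite: 2732 kg/m³ × 9.8 m/s² × 38850 m = 1.040×10^9 Pa = 10.40 kbar
gabbro: 2920 kg/m³ × 9.8 m/s² × 7030 m = 2.012×10^8 Pa = 2.012 kbar
Total = 0.1058 + 0.4219 + 0.9164 + 10.40 + 2.012 = 13.857 kbar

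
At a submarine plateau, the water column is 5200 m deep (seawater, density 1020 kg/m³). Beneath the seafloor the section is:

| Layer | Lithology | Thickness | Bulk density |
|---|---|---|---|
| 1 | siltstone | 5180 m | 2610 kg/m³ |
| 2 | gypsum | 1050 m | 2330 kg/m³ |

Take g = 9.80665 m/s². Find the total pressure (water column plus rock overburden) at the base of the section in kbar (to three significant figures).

2.09 kbar

seawater: 1020 kg/m³ × 9.80665 m/s² × 5200 m = 5.201×10^7 Pa = 0.5201 kbar
siltstone: 2610 kg/m³ × 9.80665 m/s² × 5180 m = 1.326×10^8 Pa = 1.326 kbar
gypsum: 2330 kg/m³ × 9.80665 m/s² × 1050 m = 2.399×10^7 Pa = 0.2399 kbar
Total = 0.5201 + 1.326 + 0.2399 = 2.0859 kbar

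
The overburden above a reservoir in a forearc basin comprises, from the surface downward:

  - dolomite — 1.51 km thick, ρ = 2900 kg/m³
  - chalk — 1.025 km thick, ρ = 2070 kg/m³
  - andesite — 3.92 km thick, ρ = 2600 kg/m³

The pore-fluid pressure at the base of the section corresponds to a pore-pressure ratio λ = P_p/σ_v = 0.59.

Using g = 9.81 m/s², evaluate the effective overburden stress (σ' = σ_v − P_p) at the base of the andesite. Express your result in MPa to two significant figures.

67 MPa

Overburden (lithostatic) stress σ_v:
dolomite: 2900 kg/m³ × 9.81 m/s² × 1510 m = 4.296×10^7 Pa = 42.96 MPa
chalk: 2070 kg/m³ × 9.81 m/s² × 1025 m = 2.081×10^7 Pa = 20.81 MPa
andesite: 2600 kg/m³ × 9.81 m/s² × 3920 m = 9.998×10^7 Pa = 99.98 MPa
Total = 42.96 + 20.81 + 99.98 = 163.76 MPa
Pore pressure P_p = λ·σ_v = 0.59 × 163.8 MPa = 96.62 MPa
Effective stress σ' = σ_v − P_p = 163.8 − 96.62 = 67.140 MPa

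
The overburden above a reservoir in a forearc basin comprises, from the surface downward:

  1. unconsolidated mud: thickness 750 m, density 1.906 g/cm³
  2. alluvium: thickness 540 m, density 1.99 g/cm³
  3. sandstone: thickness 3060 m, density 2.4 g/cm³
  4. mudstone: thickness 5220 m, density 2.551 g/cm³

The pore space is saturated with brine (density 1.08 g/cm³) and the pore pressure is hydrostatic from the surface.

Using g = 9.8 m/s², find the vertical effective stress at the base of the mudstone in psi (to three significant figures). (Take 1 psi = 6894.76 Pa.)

Overburden (lithostatic) stress σ_v:
unconsolidated mud: 1906 kg/m³ × 9.8 m/s² × 750 m = 1.401×10^7 Pa = 14.01 MPa
alluvium: 1990 kg/m³ × 9.8 m/s² × 540 m = 1.053×10^7 Pa = 10.53 MPa
sandstone: 2400 kg/m³ × 9.8 m/s² × 3060 m = 7.197×10^7 Pa = 71.97 MPa
mudstone: 2551 kg/m³ × 9.8 m/s² × 5220 m = 1.305×10^8 Pa = 130.5 MPa
Total = 14.01 + 10.53 + 71.97 + 130.5 = 227.01 MPa
Pore pressure P_p = 1080 kg/m³ × 9.8 m/s² × 9570 m = 1.013×10^8 Pa = 101.3 MPa
Effective stress σ' = σ_v − P_p = 227.0 − 101.3 = 125.72 MPa = 18234 psi

18200 psi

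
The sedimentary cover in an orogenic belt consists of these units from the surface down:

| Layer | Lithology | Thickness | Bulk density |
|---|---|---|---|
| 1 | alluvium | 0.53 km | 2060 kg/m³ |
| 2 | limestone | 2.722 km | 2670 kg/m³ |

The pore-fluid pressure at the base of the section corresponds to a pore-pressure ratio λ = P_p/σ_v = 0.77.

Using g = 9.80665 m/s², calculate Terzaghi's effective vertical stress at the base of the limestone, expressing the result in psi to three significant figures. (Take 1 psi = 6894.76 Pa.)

Overburden (lithostatic) stress σ_v:
alluvium: 2060 kg/m³ × 9.80665 m/s² × 530 m = 1.071×10^7 Pa = 10.71 MPa
limestone: 2670 kg/m³ × 9.80665 m/s² × 2722 m = 7.127×10^7 Pa = 71.27 MPa
Total = 10.71 + 71.27 = 81.979 MPa
Pore pressure P_p = λ·σ_v = 0.77 × 81.98 MPa = 63.12 MPa
Effective stress σ' = σ_v − P_p = 81.98 − 63.12 = 18.855 MPa = 2734.7 psi

2730 psi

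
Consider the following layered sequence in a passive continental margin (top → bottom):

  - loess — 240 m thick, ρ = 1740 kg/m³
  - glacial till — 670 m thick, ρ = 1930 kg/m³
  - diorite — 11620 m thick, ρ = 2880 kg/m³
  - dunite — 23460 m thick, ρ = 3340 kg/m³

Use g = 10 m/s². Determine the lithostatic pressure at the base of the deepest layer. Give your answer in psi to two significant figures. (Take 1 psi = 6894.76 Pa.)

160000 psi

loess: 1740 kg/m³ × 10 m/s² × 240 m = 4.176×10^6 Pa = 605.7 psi
glacial till: 1930 kg/m³ × 10 m/s² × 670 m = 1.293×10^7 Pa = 1875 psi
diorite: 2880 kg/m³ × 10 m/s² × 11620 m = 3.347×10^8 Pa = 48538 psi
dunite: 3340 kg/m³ × 10 m/s² × 23460 m = 7.836×10^8 Pa = 1.136×10^5 psi
Total = 605.7 + 1875 + 48538 + 1.136×10^5 = 1.6467×10^5 psi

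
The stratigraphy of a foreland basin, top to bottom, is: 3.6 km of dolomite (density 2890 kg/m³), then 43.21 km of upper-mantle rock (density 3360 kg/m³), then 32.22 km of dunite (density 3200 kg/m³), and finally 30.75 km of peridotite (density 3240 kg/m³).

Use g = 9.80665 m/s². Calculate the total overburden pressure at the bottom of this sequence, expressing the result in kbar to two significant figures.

dolomite: 2890 kg/m³ × 9.80665 m/s² × 3600 m = 1.020×10^8 Pa = 1.020 kbar
upper-mantle rock: 3360 kg/m³ × 9.80665 m/s² × 43210 m = 1.424×10^9 Pa = 14.24 kbar
dunite: 3200 kg/m³ × 9.80665 m/s² × 32220 m = 1.011×10^9 Pa = 10.11 kbar
peridotite: 3240 kg/m³ × 9.80665 m/s² × 30750 m = 9.770×10^8 Pa = 9.770 kbar
Total = 1.020 + 14.24 + 10.11 + 9.770 = 35.140 kbar

35 kbar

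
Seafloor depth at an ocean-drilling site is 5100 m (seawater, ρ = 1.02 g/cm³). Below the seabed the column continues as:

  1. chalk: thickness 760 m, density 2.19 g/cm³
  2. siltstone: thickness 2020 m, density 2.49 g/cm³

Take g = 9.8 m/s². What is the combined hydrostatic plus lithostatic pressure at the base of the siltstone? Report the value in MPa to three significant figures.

117 MPa

seawater: 1020 kg/m³ × 9.8 m/s² × 5100 m = 5.098×10^7 Pa = 50.98 MPa
chalk: 2190 kg/m³ × 9.8 m/s² × 760 m = 1.631×10^7 Pa = 16.31 MPa
siltstone: 2490 kg/m³ × 9.8 m/s² × 2020 m = 4.929×10^7 Pa = 49.29 MPa
Total = 50.98 + 16.31 + 49.29 = 116.58 MPa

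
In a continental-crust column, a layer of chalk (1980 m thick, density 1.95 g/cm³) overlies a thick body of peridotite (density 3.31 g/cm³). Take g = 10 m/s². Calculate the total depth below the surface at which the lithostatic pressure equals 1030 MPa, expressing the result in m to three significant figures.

31900 m

Pressure at base of upper layers: 1950×10×1980 = 3.861×10^7 Pa = 38.61 MPa
Remaining pressure to be supplied by peridotite: 1.030×10^9 − 3.861×10^7 = 9.914×10^8 Pa
Additional depth in peridotite = 9.914×10^8 Pa / (3310 kg/m³ × 10 m/s²) = 29951 m
Total depth = 1980 m + 29951 m = 31931 m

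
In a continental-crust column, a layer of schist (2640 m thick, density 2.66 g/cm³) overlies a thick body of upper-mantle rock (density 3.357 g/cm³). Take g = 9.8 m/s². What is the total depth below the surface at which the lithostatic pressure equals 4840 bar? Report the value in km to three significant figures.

15.3 km

Pressure at base of upper layers: 2660×9.8×2640 = 6.882×10^7 Pa = 688.2 bar
Remaining pressure to be supplied by upper-mantle rock: 4.840×10^8 − 6.882×10^7 = 4.152×10^8 Pa
Additional depth in upper-mantle rock = 4.152×10^8 Pa / (3357 kg/m³ × 9.8 m/s²) = 12620 m
Total depth = 2640 m + 12620 m = 15260 m
= 15.260 km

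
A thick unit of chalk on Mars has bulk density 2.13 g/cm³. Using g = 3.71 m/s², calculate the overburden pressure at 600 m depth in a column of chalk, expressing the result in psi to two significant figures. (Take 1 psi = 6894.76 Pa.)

690 psi

chalk: 2130 kg/m³ × 3.71 m/s² × 600 m = 4.741×10^6 Pa = 687.7 psi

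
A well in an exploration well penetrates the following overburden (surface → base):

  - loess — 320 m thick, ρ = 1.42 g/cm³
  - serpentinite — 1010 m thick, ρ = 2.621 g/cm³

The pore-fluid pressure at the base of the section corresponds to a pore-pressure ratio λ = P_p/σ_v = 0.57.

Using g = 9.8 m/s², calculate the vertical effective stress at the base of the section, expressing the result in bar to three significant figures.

Overburden (lithostatic) stress σ_v:
loess: 1420 kg/m³ × 9.8 m/s² × 320 m = 4.453×10^6 Pa = 4.453 MPa
serpentinite: 2621 kg/m³ × 9.8 m/s² × 1010 m = 2.594×10^7 Pa = 25.94 MPa
Total = 4.453 + 25.94 = 30.396 MPa
Pore pressure P_p = λ·σ_v = 0.57 × 30.40 MPa = 17.33 MPa
Effective stress σ' = σ_v − P_p = 30.40 − 17.33 = 13.070 MPa = 130.70 bar

131 bar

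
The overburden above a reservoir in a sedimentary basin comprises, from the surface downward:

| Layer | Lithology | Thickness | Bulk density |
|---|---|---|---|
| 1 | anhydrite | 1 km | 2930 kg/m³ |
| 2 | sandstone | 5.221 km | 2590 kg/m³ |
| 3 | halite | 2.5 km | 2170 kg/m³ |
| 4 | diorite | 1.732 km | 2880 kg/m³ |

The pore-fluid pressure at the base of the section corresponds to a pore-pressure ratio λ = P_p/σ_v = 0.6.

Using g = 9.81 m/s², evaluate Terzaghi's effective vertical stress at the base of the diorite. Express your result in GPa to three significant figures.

Overburden (lithostatic) stress σ_v:
anhydrite: 2930 kg/m³ × 9.81 m/s² × 1000 m = 2.874×10^7 Pa = 28.74 MPa
sandstone: 2590 kg/m³ × 9.81 m/s² × 5221 m = 1.327×10^8 Pa = 132.7 MPa
halite: 2170 kg/m³ × 9.81 m/s² × 2500 m = 5.322×10^7 Pa = 53.22 MPa
diorite: 2880 kg/m³ × 9.81 m/s² × 1732 m = 4.893×10^7 Pa = 48.93 MPa
Total = 28.74 + 132.7 + 53.22 + 48.93 = 263.55 MPa
Pore pressure P_p = λ·σ_v = 0.6 × 263.6 MPa = 158.1 MPa
Effective stress σ' = σ_v − P_p = 263.6 − 158.1 = 105.42 MPa = 0.10542 GPa

0.105 GPa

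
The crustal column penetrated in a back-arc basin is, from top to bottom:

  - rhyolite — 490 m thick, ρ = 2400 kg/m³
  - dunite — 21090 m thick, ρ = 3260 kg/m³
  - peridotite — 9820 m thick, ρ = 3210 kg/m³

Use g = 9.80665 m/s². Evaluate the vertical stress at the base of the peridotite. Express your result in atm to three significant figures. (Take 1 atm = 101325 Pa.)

rhyolite: 2400 kg/m³ × 9.80665 m/s² × 490 m = 1.153×10^7 Pa = 113.8 atm
dunite: 3260 kg/m³ × 9.80665 m/s² × 21090 m = 6.742×10^8 Pa = 6654 atm
peridotite: 3210 kg/m³ × 9.80665 m/s² × 9820 m = 3.091×10^8 Pa = 3051 atm
Total = 113.8 + 6654 + 3051 = 9818.9 atm

9820 atm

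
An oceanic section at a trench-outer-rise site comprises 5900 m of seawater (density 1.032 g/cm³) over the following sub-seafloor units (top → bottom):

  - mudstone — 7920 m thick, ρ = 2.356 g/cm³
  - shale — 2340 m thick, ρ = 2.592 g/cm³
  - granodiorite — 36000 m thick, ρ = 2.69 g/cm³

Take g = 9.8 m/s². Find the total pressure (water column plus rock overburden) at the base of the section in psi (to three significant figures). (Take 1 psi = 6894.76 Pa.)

181000 psi

seawater: 1032 kg/m³ × 9.8 m/s² × 5900 m = 5.967×10^7 Pa = 8654 psi
mudstone: 2356 kg/m³ × 9.8 m/s² × 7920 m = 1.829×10^8 Pa = 26522 psi
shale: 2592 kg/m³ × 9.8 m/s² × 2340 m = 5.944×10^7 Pa = 8621 psi
granodiorite: 2690 kg/m³ × 9.8 m/s² × 36000 m = 9.490×10^8 Pa = 1.376×10^5 psi
Total = 8654 + 26522 + 8621 + 1.376×10^5 = 1.8144×10^5 psi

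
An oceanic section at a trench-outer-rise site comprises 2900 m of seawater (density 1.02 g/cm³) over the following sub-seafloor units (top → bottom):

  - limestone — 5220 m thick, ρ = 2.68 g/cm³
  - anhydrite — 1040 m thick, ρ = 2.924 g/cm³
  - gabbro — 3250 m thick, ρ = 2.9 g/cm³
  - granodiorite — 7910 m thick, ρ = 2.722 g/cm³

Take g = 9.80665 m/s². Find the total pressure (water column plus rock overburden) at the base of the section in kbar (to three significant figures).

seawater: 1020 kg/m³ × 9.80665 m/s² × 2900 m = 2.901×10^7 Pa = 0.2901 kbar
limestone: 2680 kg/m³ × 9.80665 m/s² × 5220 m = 1.372×10^8 Pa = 1.372 kbar
anhydrite: 2924 kg/m³ × 9.80665 m/s² × 1040 m = 2.982×10^7 Pa = 0.2982 kbar
gabbro: 2900 kg/m³ × 9.80665 m/s² × 3250 m = 9.243×10^7 Pa = 0.9243 kbar
granodiorite: 2722 kg/m³ × 9.80665 m/s² × 7910 m = 2.111×10^8 Pa = 2.111 kbar
Total = 0.2901 + 1.372 + 0.2982 + 0.9243 + 2.111 = 4.9960 kbar

5.00 kbar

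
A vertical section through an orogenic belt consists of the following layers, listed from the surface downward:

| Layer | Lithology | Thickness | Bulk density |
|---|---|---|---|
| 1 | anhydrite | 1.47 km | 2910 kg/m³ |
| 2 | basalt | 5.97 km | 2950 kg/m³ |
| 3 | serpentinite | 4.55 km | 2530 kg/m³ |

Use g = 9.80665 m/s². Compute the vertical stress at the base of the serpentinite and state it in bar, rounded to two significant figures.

3300 bar

anhydrite: 2910 kg/m³ × 9.80665 m/s² × 1470 m = 4.195×10^7 Pa = 419.5 bar
basalt: 2950 kg/m³ × 9.80665 m/s² × 5970 m = 1.727×10^8 Pa = 1727 bar
serpentinite: 2530 kg/m³ × 9.80665 m/s² × 4550 m = 1.129×10^8 Pa = 1129 bar
Total = 419.5 + 1727 + 1129 = 3275.5 bar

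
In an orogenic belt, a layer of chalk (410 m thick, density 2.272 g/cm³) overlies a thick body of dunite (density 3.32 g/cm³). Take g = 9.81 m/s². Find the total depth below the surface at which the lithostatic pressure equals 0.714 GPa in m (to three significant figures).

Pressure at base of upper layers: 2272×9.81×410 = 9.138×10^6 Pa = 9.138×10^-3 GPa
Remaining pressure to be supplied by dunite: 7.140×10^8 − 9.138×10^6 = 7.049×10^8 Pa
Additional depth in dunite = 7.049×10^8 Pa / (3320 kg/m³ × 9.81 m/s²) = 21642 m
Total depth = 410 m + 21642 m = 22052 m

22100 m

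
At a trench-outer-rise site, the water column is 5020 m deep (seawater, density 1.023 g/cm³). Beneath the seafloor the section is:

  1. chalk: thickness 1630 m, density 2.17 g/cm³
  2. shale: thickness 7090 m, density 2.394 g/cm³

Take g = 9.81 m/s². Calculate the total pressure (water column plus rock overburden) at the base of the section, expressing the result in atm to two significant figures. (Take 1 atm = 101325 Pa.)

2500 atm

seawater: 1023 kg/m³ × 9.81 m/s² × 5020 m = 5.038×10^7 Pa = 497.2 atm
chalk: 2170 kg/m³ × 9.81 m/s² × 1630 m = 3.470×10^7 Pa = 342.5 atm
shale: 2394 kg/m³ × 9.81 m/s² × 7090 m = 1.665×10^8 Pa = 1643 atm
Total = 497.2 + 342.5 + 1643 = 2483.0 atm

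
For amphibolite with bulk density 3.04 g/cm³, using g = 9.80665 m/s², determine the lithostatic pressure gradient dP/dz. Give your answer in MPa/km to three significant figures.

29.8 MPa/km

dP/dz = ρg = 3040 kg/m³ × 9.80665 m/s² = 29812 Pa/m
= 29812 Pa/m × (1 MPa/km / 1000.0 Pa/m) = 29.812 MPa/km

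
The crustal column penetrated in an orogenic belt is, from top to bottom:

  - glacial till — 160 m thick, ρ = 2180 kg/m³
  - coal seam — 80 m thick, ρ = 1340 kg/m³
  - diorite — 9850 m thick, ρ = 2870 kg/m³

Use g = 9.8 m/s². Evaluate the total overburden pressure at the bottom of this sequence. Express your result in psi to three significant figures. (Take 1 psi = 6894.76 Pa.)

40800 psi

glacial till: 2180 kg/m³ × 9.8 m/s² × 160 m = 3.418×10^6 Pa = 495.8 psi
coal seam: 1340 kg/m³ × 9.8 m/s² × 80 m = 1.051×10^6 Pa = 152.4 psi
diorite: 2870 kg/m³ × 9.8 m/s² × 9850 m = 2.770×10^8 Pa = 40181 psi
Total = 495.8 + 152.4 + 40181 = 40830 psi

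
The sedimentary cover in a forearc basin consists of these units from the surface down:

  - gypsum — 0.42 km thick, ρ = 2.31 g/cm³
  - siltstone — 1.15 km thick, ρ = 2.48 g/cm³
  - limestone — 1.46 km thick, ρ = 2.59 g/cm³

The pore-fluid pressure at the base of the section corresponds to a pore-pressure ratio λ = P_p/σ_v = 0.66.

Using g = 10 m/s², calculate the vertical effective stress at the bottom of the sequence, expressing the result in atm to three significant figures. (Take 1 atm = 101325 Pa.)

Overburden (lithostatic) stress σ_v:
gypsum: 2310 kg/m³ × 10 m/s² × 420 m = 9.702×10^6 Pa = 9.702 MPa
siltstone: 2480 kg/m³ × 10 m/s² × 1150 m = 2.852×10^7 Pa = 28.52 MPa
limestone: 2590 kg/m³ × 10 m/s² × 1460 m = 3.781×10^7 Pa = 37.81 MPa
Total = 9.702 + 28.52 + 37.81 = 76.036 MPa
Pore pressure P_p = λ·σ_v = 0.66 × 76.04 MPa = 50.18 MPa
Effective stress σ' = σ_v − P_p = 76.04 − 50.18 = 25.852 MPa = 255.14 atm

255 atm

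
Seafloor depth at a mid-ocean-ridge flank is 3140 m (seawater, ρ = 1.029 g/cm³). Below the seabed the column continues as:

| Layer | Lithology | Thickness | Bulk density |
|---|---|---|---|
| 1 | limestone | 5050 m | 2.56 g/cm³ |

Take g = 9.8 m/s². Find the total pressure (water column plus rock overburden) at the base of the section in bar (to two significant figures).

seawater: 1029 kg/m³ × 9.8 m/s² × 3140 m = 3.166×10^7 Pa = 316.6 bar
limestone: 2560 kg/m³ × 9.8 m/s² × 5050 m = 1.267×10^8 Pa = 1267 bar
Total = 316.6 + 1267 = 1583.6 bar

1600 bar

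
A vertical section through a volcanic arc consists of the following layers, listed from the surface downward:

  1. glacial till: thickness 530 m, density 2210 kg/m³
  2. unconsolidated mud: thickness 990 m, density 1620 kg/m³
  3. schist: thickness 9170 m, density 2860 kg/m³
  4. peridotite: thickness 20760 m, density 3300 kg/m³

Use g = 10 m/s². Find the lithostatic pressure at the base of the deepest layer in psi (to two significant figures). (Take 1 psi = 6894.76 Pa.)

glacial till: 2210 kg/m³ × 10 m/s² × 530 m = 1.171×10^7 Pa = 1699 psi
unconsolidated mud: 1620 kg/m³ × 10 m/s² × 990 m = 1.604×10^7 Pa = 2326 psi
schist: 2860 kg/m³ × 10 m/s² × 9170 m = 2.623×10^8 Pa = 38038 psi
peridotite: 3300 kg/m³ × 10 m/s² × 20760 m = 6.851×10^8 Pa = 99362 psi
Total = 1699 + 2326 + 38038 + 99362 = 1.4143×10^5 psi

140000 psi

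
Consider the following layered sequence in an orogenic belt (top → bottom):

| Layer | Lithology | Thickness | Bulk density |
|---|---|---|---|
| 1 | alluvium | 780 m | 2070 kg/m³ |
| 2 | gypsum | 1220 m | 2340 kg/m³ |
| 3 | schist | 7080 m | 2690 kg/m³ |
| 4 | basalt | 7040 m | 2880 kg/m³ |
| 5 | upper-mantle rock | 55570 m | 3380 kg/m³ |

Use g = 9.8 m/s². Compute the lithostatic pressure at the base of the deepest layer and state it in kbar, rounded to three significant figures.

22.7 kbar

alluvium: 2070 kg/m³ × 9.8 m/s² × 780 m = 1.582×10^7 Pa = 0.1582 kbar
gypsum: 2340 kg/m³ × 9.8 m/s² × 1220 m = 2.798×10^7 Pa = 0.2798 kbar
schist: 2690 kg/m³ × 9.8 m/s² × 7080 m = 1.866×10^8 Pa = 1.866 kbar
basalt: 2880 kg/m³ × 9.8 m/s² × 7040 m = 1.987×10^8 Pa = 1.987 kbar
upper-mantle rock: 3380 kg/m³ × 9.8 m/s² × 55570 m = 1.841×10^9 Pa = 18.41 kbar
Total = 0.1582 + 0.2798 + 1.866 + 1.987 + 18.41 = 22.698 kbar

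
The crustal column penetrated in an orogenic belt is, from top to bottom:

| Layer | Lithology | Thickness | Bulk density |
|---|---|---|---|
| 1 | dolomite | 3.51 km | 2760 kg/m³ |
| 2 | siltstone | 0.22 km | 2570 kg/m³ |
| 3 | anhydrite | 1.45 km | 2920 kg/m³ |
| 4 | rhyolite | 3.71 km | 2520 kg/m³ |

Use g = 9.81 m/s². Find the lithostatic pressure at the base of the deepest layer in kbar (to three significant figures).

dolomite: 2760 kg/m³ × 9.81 m/s² × 3510 m = 9.504×10^7 Pa = 0.9504 kbar
siltstone: 2570 kg/m³ × 9.81 m/s² × 220 m = 5.547×10^6 Pa = 0.05547 kbar
anhydrite: 2920 kg/m³ × 9.81 m/s² × 1450 m = 4.154×10^7 Pa = 0.4154 kbar
rhyolite: 2520 kg/m³ × 9.81 m/s² × 3710 m = 9.172×10^7 Pa = 0.9172 kbar
Total = 0.9504 + 0.05547 + 0.4154 + 0.9172 = 2.3383 kbar

2.34 kbar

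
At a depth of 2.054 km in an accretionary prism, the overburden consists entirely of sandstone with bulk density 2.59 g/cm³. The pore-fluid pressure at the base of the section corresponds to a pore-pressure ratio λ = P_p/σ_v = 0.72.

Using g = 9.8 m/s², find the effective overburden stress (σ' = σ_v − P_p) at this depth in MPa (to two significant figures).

Overburden (lithostatic) stress σ_v:
sandstone: 2590 kg/m³ × 9.8 m/s² × 2054 m = 5.213×10^7 Pa = 52.13 MPa
Pore pressure P_p = λ·σ_v = 0.72 × 52.13 MPa = 37.54 MPa
Effective stress σ' = σ_v − P_p = 52.13 − 37.54 = 14.598 MPa

15 MPa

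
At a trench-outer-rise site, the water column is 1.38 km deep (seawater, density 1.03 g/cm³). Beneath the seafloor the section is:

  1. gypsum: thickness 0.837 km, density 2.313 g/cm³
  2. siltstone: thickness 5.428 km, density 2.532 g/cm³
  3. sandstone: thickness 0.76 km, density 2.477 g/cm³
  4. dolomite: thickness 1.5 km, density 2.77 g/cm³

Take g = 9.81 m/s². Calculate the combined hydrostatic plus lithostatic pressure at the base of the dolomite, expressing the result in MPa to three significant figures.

seawater: 1030 kg/m³ × 9.81 m/s² × 1380 m = 1.394×10^7 Pa = 13.94 MPa
gypsum: 2313 kg/m³ × 9.81 m/s² × 837 m = 1.899×10^7 Pa = 18.99 MPa
siltstone: 2532 kg/m³ × 9.81 m/s² × 5428 m = 1.348×10^8 Pa = 134.8 MPa
sandstone: 2477 kg/m³ × 9.81 m/s² × 760 m = 1.847×10^7 Pa = 18.47 MPa
dolomite: 2770 kg/m³ × 9.81 m/s² × 1500 m = 4.076×10^7 Pa = 40.76 MPa
Total = 13.94 + 18.99 + 134.8 + 18.47 + 40.76 = 226.99 MPa

227 MPa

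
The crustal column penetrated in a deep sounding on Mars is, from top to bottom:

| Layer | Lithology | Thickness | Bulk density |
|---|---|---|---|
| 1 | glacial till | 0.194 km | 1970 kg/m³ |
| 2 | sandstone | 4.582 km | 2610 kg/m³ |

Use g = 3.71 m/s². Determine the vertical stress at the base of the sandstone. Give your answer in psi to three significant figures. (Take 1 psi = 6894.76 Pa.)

glacial till: 1970 kg/m³ × 3.71 m/s² × 194 m = 1.418×10^6 Pa = 205.6 psi
sandstone: 2610 kg/m³ × 3.71 m/s² × 4582 m = 4.437×10^7 Pa = 6435 psi
Total = 205.6 + 6435 = 6640.7 psi

6640 psi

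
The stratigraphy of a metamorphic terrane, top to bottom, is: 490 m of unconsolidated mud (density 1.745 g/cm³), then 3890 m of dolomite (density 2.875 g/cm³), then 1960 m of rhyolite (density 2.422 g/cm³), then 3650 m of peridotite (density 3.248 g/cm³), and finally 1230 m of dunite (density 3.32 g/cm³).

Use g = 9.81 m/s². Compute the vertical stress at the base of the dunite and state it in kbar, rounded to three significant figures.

unconsolidated mud: 1745 kg/m³ × 9.81 m/s² × 490 m = 8.388×10^6 Pa = 0.08388 kbar
dolomite: 2875 kg/m³ × 9.81 m/s² × 3890 m = 1.097×10^8 Pa = 1.097 kbar
rhyolite: 2422 kg/m³ × 9.81 m/s² × 1960 m = 4.657×10^7 Pa = 0.4657 kbar
peridotite: 3248 kg/m³ × 9.81 m/s² × 3650 m = 1.163×10^8 Pa = 1.163 kbar
dunite: 3320 kg/m³ × 9.81 m/s² × 1230 m = 4.006×10^7 Pa = 0.4006 kbar
Total = 0.08388 + 1.097 + 0.4657 + 1.163 + 0.4006 = 3.2103 kbar

3.21 kbar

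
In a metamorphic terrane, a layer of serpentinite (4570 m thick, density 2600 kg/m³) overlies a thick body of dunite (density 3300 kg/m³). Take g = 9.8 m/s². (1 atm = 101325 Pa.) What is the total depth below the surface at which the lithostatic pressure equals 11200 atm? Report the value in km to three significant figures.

36.1 km

Pressure at base of upper layers: 2600×9.8×4570 = 1.164×10^8 Pa = 1149 atm
Remaining pressure to be supplied by dunite: 1.135×10^9 − 1.164×10^8 = 1.018×10^9 Pa
Additional depth in dunite = 1.018×10^9 Pa / (3300 kg/m³ × 9.8 m/s²) = 31490 m
Total depth = 4570 m + 31490 m = 36060 m
= 36.060 km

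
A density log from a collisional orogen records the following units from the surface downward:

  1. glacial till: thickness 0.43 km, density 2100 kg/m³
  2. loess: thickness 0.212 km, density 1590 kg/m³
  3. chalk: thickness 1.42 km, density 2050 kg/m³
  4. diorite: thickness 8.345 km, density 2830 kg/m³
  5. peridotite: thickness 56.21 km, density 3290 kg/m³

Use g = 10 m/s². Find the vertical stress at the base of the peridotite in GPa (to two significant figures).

2.1 GPa

glacial till: 2100 kg/m³ × 10 m/s² × 430 m = 9.030×10^6 Pa = 9.030×10^-3 GPa
loess: 1590 kg/m³ × 10 m/s² × 212 m = 3.371×10^6 Pa = 3.371×10^-3 GPa
chalk: 2050 kg/m³ × 10 m/s² × 1420 m = 2.911×10^7 Pa = 0.02911 GPa
diorite: 2830 kg/m³ × 10 m/s² × 8345 m = 2.362×10^8 Pa = 0.2362 GPa
peridotite: 3290 kg/m³ × 10 m/s² × 56210 m = 1.849×10^9 Pa = 1.849 GPa
Total = 9.030×10^-3 + 3.371×10^-3 + 0.02911 + 0.2362 + 1.849 = 2.1270 GPa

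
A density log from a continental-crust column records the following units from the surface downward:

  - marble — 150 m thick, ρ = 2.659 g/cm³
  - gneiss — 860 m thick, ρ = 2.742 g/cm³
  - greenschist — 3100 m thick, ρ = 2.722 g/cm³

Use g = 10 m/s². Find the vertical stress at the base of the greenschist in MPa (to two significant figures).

marble: 2659 kg/m³ × 10 m/s² × 150 m = 3.989×10^6 Pa = 3.989 MPa
gneiss: 2742 kg/m³ × 10 m/s² × 860 m = 2.358×10^7 Pa = 23.58 MPa
greenschist: 2722 kg/m³ × 10 m/s² × 3100 m = 8.438×10^7 Pa = 84.38 MPa
Total = 3.989 + 23.58 + 84.38 = 111.95 MPa

110 MPa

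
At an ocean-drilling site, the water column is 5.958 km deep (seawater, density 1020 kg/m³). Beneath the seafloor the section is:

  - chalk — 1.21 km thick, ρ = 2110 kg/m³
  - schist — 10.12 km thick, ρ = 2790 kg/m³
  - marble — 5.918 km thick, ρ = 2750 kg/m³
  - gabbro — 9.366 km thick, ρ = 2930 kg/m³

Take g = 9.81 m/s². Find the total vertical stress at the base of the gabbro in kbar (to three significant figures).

seawater: 1020 kg/m³ × 9.81 m/s² × 5958 m = 5.962×10^7 Pa = 0.5962 kbar
chalk: 2110 kg/m³ × 9.81 m/s² × 1210 m = 2.505×10^7 Pa = 0.2505 kbar
schist: 2790 kg/m³ × 9.81 m/s² × 10120 m = 2.770×10^8 Pa = 2.770 kbar
marble: 2750 kg/m³ × 9.81 m/s² × 5918 m = 1.597×10^8 Pa = 1.597 kbar
gabbro: 2930 kg/m³ × 9.81 m/s² × 9366 m = 2.692×10^8 Pa = 2.692 kbar
Total = 0.5962 + 0.2505 + 2.770 + 1.597 + 2.692 = 7.9051 kbar

7.91 kbar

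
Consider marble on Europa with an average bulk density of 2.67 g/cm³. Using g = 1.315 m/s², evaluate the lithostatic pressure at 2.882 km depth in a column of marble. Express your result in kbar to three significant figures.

marble: 2670 kg/m³ × 1.315 m/s² × 2882 m = 1.012×10^7 Pa = 0.1012 kbar

0.101 kbar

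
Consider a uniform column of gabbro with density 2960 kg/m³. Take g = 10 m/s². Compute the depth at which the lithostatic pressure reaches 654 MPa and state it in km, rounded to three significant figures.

h = P/(ρg) = 654 MPa / (2960 kg/m³ × 10 m/s²) = 6.540×10^8 Pa / 29600 Pa/m = 22095 m
= 22.095 km

22.1 km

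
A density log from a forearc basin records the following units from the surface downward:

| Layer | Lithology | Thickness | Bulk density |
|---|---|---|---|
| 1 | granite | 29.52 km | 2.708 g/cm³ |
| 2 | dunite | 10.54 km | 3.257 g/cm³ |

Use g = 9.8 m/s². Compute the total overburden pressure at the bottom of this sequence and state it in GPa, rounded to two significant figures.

granite: 2708 kg/m³ × 9.8 m/s² × 29520 m = 7.834×10^8 Pa = 0.7834 GPa
dunite: 3257 kg/m³ × 9.8 m/s² × 10540 m = 3.364×10^8 Pa = 0.3364 GPa
Total = 0.7834 + 0.3364 = 1.1198 GPa

1.1 GPa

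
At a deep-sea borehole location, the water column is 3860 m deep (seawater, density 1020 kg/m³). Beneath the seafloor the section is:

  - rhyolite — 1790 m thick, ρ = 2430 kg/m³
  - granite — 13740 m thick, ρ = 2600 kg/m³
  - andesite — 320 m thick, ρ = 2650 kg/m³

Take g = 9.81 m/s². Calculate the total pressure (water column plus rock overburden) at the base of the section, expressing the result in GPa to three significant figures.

0.440 GPa

seawater: 1020 kg/m³ × 9.81 m/s² × 3860 m = 3.862×10^7 Pa = 0.03862 GPa
rhyolite: 2430 kg/m³ × 9.81 m/s² × 1790 m = 4.267×10^7 Pa = 0.04267 GPa
granite: 2600 kg/m³ × 9.81 m/s² × 13740 m = 3.505×10^8 Pa = 0.3505 GPa
andesite: 2650 kg/m³ × 9.81 m/s² × 320 m = 8.319×10^6 Pa = 8.319×10^-3 GPa
Total = 0.03862 + 0.04267 + 0.3505 + 8.319×10^-3 = 0.44007 GPa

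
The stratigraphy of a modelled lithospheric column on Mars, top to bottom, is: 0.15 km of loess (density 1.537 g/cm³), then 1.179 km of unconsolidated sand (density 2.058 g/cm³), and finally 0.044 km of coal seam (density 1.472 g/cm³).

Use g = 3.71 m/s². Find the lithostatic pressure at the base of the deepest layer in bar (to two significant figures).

loess: 1537 kg/m³ × 3.71 m/s² × 150 m = 8.553×10^5 Pa = 8.553 bar
unconsolidated sand: 2058 kg/m³ × 3.71 m/s² × 1179 m = 9.002×10^6 Pa = 90.02 bar
coal seam: 1472 kg/m³ × 3.71 m/s² × 44 m = 2.403×10^5 Pa = 2.403 bar
Total = 8.553 + 90.02 + 2.403 = 100.98 bar

100 bar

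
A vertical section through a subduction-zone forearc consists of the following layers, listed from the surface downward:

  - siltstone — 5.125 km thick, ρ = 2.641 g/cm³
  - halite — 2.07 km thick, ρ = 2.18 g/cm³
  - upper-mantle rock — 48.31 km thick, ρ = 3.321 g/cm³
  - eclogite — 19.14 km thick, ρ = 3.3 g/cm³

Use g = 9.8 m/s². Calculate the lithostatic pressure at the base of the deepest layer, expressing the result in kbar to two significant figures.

24 kbar

siltstone: 2641 kg/m³ × 9.8 m/s² × 5125 m = 1.326×10^8 Pa = 1.326 kbar
halite: 2180 kg/m³ × 9.8 m/s² × 2070 m = 4.422×10^7 Pa = 0.4422 kbar
upper-mantle rock: 3321 kg/m³ × 9.8 m/s² × 48310 m = 1.572×10^9 Pa = 15.72 kbar
eclogite: 3300 kg/m³ × 9.8 m/s² × 19140 m = 6.190×10^8 Pa = 6.190 kbar
Total = 1.326 + 0.4422 + 15.72 + 6.190 = 23.681 kbar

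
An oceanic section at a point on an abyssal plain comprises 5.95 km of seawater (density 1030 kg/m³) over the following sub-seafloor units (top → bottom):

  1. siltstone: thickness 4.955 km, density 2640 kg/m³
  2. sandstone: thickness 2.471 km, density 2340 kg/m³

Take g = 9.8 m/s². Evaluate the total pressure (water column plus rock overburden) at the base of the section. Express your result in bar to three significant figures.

seawater: 1030 kg/m³ × 9.8 m/s² × 5950 m = 6.006×10^7 Pa = 600.6 bar
siltstone: 2640 kg/m³ × 9.8 m/s² × 4955 m = 1.282×10^8 Pa = 1282 bar
sandstone: 2340 kg/m³ × 9.8 m/s² × 2471 m = 5.666×10^7 Pa = 566.6 bar
Total = 600.6 + 1282 + 566.6 = 2449.2 bar

2450 bar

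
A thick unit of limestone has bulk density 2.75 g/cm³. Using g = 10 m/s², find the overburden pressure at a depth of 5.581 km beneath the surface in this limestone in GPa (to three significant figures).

limestone: 2750 kg/m³ × 10 m/s² × 5581 m = 1.535×10^8 Pa = 0.1535 GPa

0.153 GPa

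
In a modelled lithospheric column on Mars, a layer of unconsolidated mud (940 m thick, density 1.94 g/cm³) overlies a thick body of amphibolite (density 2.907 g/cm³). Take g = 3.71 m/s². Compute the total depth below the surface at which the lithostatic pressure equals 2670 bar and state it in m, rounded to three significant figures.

Pressure at base of upper layers: 1940×3.71×940 = 6.766×10^6 Pa = 67.66 bar
Remaining pressure to be supplied by amphibolite: 2.670×10^8 − 6.766×10^6 = 2.602×10^8 Pa
Additional depth in amphibolite = 2.602×10^8 Pa / (2907 kg/m³ × 3.71 m/s²) = 24129 m
Total depth = 940 m + 24129 m = 25069 m

25100 m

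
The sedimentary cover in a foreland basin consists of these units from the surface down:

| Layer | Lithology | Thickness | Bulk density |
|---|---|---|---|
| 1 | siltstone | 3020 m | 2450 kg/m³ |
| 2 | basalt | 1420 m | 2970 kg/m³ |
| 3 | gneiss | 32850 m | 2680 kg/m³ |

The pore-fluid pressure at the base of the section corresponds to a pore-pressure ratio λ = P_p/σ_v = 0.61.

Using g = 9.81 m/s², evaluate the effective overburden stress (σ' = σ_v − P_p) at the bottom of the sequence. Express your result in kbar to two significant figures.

3.8 kbar

Overburden (lithostatic) stress σ_v:
siltstone: 2450 kg/m³ × 9.81 m/s² × 3020 m = 7.258×10^7 Pa = 72.58 MPa
basalt: 2970 kg/m³ × 9.81 m/s² × 1420 m = 4.137×10^7 Pa = 41.37 MPa
gneiss: 2680 kg/m³ × 9.81 m/s² × 32850 m = 8.637×10^8 Pa = 863.7 MPa
Total = 72.58 + 41.37 + 863.7 = 977.61 MPa
Pore pressure P_p = λ·σ_v = 0.61 × 977.6 MPa = 596.3 MPa
Effective stress σ' = σ_v − P_p = 977.6 − 596.3 = 381.27 MPa = 3.8127 kbar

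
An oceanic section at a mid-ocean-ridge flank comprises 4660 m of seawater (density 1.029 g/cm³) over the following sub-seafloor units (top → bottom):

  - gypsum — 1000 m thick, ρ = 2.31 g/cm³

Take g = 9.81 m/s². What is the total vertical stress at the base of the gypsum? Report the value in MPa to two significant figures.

seawater: 1029 kg/m³ × 9.81 m/s² × 4660 m = 4.704×10^7 Pa = 47.04 MPa
gypsum: 2310 kg/m³ × 9.81 m/s² × 1000 m = 2.266×10^7 Pa = 22.66 MPa
Total = 47.04 + 22.66 = 69.701 MPa

70 MPa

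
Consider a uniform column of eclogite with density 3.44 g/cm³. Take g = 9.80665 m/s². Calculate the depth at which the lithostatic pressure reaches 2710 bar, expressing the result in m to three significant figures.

8030 m

h = P/(ρg) = 2710 bar / (3440 kg/m³ × 9.80665 m/s²) = 2.710×10^8 Pa / 33735 Pa/m = 8033.2 m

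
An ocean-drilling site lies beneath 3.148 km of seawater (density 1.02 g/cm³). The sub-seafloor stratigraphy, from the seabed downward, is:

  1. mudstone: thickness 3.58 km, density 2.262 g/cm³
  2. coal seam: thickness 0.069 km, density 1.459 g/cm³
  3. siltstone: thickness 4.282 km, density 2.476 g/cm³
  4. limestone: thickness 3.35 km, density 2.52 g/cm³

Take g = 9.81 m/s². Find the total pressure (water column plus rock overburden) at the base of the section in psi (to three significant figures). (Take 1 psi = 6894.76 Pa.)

seawater: 1020 kg/m³ × 9.81 m/s² × 3148 m = 3.150×10^7 Pa = 4569 psi
mudstone: 2262 kg/m³ × 9.81 m/s² × 3580 m = 7.944×10^7 Pa = 11522 psi
coal seam: 1459 kg/m³ × 9.81 m/s² × 69 m = 9.876×10^5 Pa = 143.2 psi
siltstone: 2476 kg/m³ × 9.81 m/s² × 4282 m = 1.040×10^8 Pa = 15085 psi
limestone: 2520 kg/m³ × 9.81 m/s² × 3350 m = 8.282×10^7 Pa = 12011 psi
Total = 4569 + 11522 + 143.2 + 15085 + 12011 = 43330 psi

43300 psi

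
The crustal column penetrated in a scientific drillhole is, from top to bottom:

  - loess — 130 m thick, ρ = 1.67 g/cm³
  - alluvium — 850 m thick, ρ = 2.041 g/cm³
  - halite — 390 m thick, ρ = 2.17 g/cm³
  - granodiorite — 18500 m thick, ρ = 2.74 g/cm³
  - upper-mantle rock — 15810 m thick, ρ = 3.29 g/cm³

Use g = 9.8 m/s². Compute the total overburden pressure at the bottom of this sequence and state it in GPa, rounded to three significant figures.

loess: 1670 kg/m³ × 9.8 m/s² × 130 m = 2.128×10^6 Pa = 2.128×10^-3 GPa
alluvium: 2041 kg/m³ × 9.8 m/s² × 850 m = 1.700×10^7 Pa = 0.01700 GPa
halite: 2170 kg/m³ × 9.8 m/s² × 390 m = 8.294×10^6 Pa = 8.294×10^-3 GPa
granodiorite: 2740 kg/m³ × 9.8 m/s² × 18500 m = 4.968×10^8 Pa = 0.4968 GPa
upper-mantle rock: 3290 kg/m³ × 9.8 m/s² × 15810 m = 5.097×10^8 Pa = 0.5097 GPa
Total = 2.128×10^-3 + 0.01700 + 8.294×10^-3 + 0.4968 + 0.5097 = 1.0339 GPa

1.03 GPa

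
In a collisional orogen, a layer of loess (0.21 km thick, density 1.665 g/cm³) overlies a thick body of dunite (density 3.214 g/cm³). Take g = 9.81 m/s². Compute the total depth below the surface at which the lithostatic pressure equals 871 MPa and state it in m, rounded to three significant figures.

27700 m

Pressure at base of upper layers: 1665×9.81×210 = 3.430×10^6 Pa = 3.430 MPa
Remaining pressure to be supplied by dunite: 8.710×10^8 − 3.430×10^6 = 8.676×10^8 Pa
Additional depth in dunite = 8.676×10^8 Pa / (3214 kg/m³ × 9.81 m/s²) = 27516 m
Total depth = 210 m + 27516 m = 27726 m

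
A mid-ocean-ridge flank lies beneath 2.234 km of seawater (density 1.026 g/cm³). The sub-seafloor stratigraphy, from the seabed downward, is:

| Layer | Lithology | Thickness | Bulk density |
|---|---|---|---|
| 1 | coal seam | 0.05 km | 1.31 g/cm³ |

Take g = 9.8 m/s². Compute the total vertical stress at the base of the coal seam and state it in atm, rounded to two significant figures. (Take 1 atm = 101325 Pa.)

seawater: 1026 kg/m³ × 9.8 m/s² × 2234 m = 2.246×10^7 Pa = 221.7 atm
coal seam: 1310 kg/m³ × 9.8 m/s² × 50 m = 6.419×10^5 Pa = 6.335 atm
Total = 221.7 + 6.335 = 228.02 atm

230 atm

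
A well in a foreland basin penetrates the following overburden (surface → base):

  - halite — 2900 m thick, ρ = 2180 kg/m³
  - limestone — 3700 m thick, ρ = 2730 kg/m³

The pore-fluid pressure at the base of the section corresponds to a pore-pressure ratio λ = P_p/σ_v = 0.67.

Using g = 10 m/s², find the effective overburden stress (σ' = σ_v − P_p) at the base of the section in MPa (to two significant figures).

Overburden (lithostatic) stress σ_v:
halite: 2180 kg/m³ × 10 m/s² × 2900 m = 6.322×10^7 Pa = 63.22 MPa
limestone: 2730 kg/m³ × 10 m/s² × 3700 m = 1.010×10^8 Pa = 101.0 MPa
Total = 63.22 + 101.0 = 164.23 MPa
Pore pressure P_p = λ·σ_v = 0.67 × 164.2 MPa = 110.0 MPa
Effective stress σ' = σ_v − P_p = 164.2 − 110.0 = 54.196 MPa

54 MPa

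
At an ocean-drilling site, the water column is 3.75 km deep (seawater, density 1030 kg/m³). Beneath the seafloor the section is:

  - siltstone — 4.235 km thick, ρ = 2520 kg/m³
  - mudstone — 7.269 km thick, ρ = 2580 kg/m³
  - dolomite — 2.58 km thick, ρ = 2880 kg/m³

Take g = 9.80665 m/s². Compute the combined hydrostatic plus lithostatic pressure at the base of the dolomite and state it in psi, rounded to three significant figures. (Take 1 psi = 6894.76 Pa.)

seawater: 1030 kg/m³ × 9.80665 m/s² × 3750 m = 3.788×10^7 Pa = 5494 psi
siltstone: 2520 kg/m³ × 9.80665 m/s² × 4235 m = 1.047×10^8 Pa = 15179 psi
mudstone: 2580 kg/m³ × 9.80665 m/s² × 7269 m = 1.839×10^8 Pa = 26674 psi
dolomite: 2880 kg/m³ × 9.80665 m/s² × 2580 m = 7.287×10^7 Pa = 10569 psi
Total = 5494 + 15179 + 26674 + 10569 = 57916 psi

57900 psi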